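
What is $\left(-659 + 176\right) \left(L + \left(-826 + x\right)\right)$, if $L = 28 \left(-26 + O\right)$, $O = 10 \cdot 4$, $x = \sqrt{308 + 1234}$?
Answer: $209622 - 483 \sqrt{1542} \approx 1.9066 \cdot 10^{5}$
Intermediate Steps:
$x = \sqrt{1542} \approx 39.268$
$O = 40$
$L = 392$ ($L = 28 \left(-26 + 40\right) = 28 \cdot 14 = 392$)
$\left(-659 + 176\right) \left(L + \left(-826 + x\right)\right) = \left(-659 + 176\right) \left(392 - \left(826 - \sqrt{1542}\right)\right) = - 483 \left(-434 + \sqrt{1542}\right) = 209622 - 483 \sqrt{1542}$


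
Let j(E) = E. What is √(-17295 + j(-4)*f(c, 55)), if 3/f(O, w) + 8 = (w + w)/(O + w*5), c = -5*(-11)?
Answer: I*√9148227/23 ≈ 131.5*I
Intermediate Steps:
c = 55
f(O, w) = 3/(-8 + 2*w/(O + 5*w)) (f(O, w) = 3/(-8 + (w + w)/(O + w*5)) = 3/(-8 + (2*w)/(O + 5*w)) = 3/(-8 + 2*w/(O + 5*w)))
√(-17295 + j(-4)*f(c, 55)) = √(-17295 - 6*(-1*55 - 5*55)/(4*55 + 19*55)) = √(-17295 - 6*(-55 - 275)/(220 + 1045)) = √(-17295 - 6*(-330)/1265) = √(-17295 - 4*(-9/23)) = √(-17295 + 36/23) = √(-397749/23) = I*√9148227/23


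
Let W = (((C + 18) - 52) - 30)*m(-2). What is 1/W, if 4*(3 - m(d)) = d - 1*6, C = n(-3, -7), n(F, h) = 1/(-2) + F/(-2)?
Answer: -1/315 ≈ -0.0031746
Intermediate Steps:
n(F, h) = -½ - F/2 (n(F, h) = 1*(-½) + F*(-½) = -½ - F/2)
C = 1 (C = -½ - ½*(-3) = -½ + 3/2 = 1)
m(d) = 9/2 - d/4 (m(d) = 3 - (d - 1*6)/4 = 3 - (d - 6)/4 = 3 - (-6 + d)/4 = 3 + (3/2 - d/4) = 9/2 - d/4)
W = -315 (W = (((1 + 18) - 52) - 30)*(9/2 - ¼*(-2)) = ((19 - 52) - 30)*(9/2 + ½) = (-33 - 30)*5 = -63*5 = -315)
1/W = 1/(-315) = -1/315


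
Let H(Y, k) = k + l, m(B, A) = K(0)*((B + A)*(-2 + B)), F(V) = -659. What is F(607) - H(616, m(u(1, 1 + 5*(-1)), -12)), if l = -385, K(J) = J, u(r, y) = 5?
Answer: -274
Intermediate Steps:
m(B, A) = 0 (m(B, A) = 0*((B + A)*(-2 + B)) = 0*((A + B)*(-2 + B)) = 0*((-2 + B)*(A + B)) = 0)
H(Y, k) = -385 + k (H(Y, k) = k - 385 = -385 + k)
F(607) - H(616, m(u(1, 1 + 5*(-1)), -12)) = -659 - (-385 + 0) = -659 - 1*(-385) = -659 + 385 = -274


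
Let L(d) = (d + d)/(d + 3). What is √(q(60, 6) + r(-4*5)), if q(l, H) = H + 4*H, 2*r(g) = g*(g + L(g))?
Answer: 3*√6630/17 ≈ 14.369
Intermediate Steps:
L(d) = 2*d/(3 + d) (L(d) = (2*d)/(3 + d) = 2*d/(3 + d))
r(g) = g*(g + 2*g/(3 + g))/2 (r(g) = (g*(g + 2*g/(3 + g)))/2 = g*(g + 2*g/(3 + g))/2)
q(l, H) = 5*H
√(q(60, 6) + r(-4*5)) = √(5*6 + (-4*5)²*(5 - 4*5)/(2*(3 - 4*5))) = √(30 + (½)*(-20)²*(5 - 20)/(3 - 20)) = √(30 + (½)*400*(-15)/(-17)) = √(30 + (½)*400*(-1/17)*(-15)) = √(30 + 3000/17) = √(3510/17) = 3*√6630/17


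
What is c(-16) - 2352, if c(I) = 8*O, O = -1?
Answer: -2360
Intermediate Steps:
c(I) = -8 (c(I) = 8*(-1) = -8)
c(-16) - 2352 = -8 - 2352 = -2360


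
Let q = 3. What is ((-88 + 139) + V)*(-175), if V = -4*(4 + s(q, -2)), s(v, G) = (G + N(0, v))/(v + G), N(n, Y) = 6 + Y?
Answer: -1225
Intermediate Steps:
s(v, G) = (6 + G + v)/(G + v) (s(v, G) = (G + (6 + v))/(v + G) = (6 + G + v)/(G + v))
V = -44 (V = -4*(4 + (6 - 2 + 3)/(-2 + 3)) = -4*(4 + 7/1) = -4*(4 + 1*7) = -4*(4 + 7) = -4*11 = -44)
((-88 + 139) + V)*(-175) = ((-88 + 139) - 44)*(-175) = (51 - 44)*(-175) = 7*(-175) = -1225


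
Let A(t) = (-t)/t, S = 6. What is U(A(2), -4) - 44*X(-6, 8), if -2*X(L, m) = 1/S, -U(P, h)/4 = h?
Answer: 59/3 ≈ 19.667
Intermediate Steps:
A(t) = -1
U(P, h) = -4*h
X(L, m) = -1/12 (X(L, m) = -1/2/6 = -1/2*1/6 = -1/12)
U(A(2), -4) - 44*X(-6, 8) = -4*(-4) - 44*(-1/12) = 16 + 11/3 = 59/3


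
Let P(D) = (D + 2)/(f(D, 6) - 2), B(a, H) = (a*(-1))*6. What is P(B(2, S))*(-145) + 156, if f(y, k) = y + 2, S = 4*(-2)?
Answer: 211/6 ≈ 35.167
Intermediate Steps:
S = -8
B(a, H) = -6*a (B(a, H) = -a*6 = -6*a)
f(y, k) = 2 + y
P(D) = (2 + D)/D (P(D) = (D + 2)/((2 + D) - 2) = (2 + D)/D)
P(B(2, S))*(-145) + 156 = ((2 - 6*2)/((-6*2)))*(-145) + 156 = ((2 - 12)/(-12))*(-145) + 156 = -1/12*(-10)*(-145) + 156 = (5/6)*(-145) + 156 = -725/6 + 156 = 211/6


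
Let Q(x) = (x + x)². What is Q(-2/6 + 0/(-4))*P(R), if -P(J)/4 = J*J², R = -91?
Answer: 12057136/9 ≈ 1.3397e+6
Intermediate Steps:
P(J) = -4*J³ (P(J) = -4*J*J² = -4*J³)
Q(x) = 4*x² (Q(x) = (2*x)² = 4*x²)
Q(-2/6 + 0/(-4))*P(R) = (4*(-2/6 + 0/(-4))²)*(-4*(-91)³) = (4*(-2*⅙ + 0*(-¼))²)*(-4*(-753571)) = (4*(-⅓ + 0)²)*3014284 = (4*(-⅓)²)*3014284 = (4*(⅑))*3014284 = (4/9)*3014284 = 12057136/9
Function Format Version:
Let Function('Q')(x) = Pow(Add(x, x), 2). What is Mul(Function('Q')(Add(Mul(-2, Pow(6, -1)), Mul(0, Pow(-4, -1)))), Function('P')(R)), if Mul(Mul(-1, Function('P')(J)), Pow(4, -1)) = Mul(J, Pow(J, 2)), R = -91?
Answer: Rational(12057136, 9) ≈ 1.3397e+6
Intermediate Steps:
Function('P')(J) = Mul(-4, Pow(J, 3)) (Function('P')(J) = Mul(-4, Mul(J, Pow(J, 2))) = Mul(-4, Pow(J, 3)))
Function('Q')(x) = Mul(4, Pow(x, 2)) (Function('Q')(x) = Pow(Mul(2, x), 2) = Mul(4, Pow(x, 2)))
Mul(Function('Q')(Add(Mul(-2, Pow(6, -1)), Mul(0, Pow(-4, -1)))), Function('P')(R)) = Mul(Mul(4, Pow(Add(Mul(-2, Pow(6, -1)), Mul(0, Pow(-4, -1))), 2)), Mul(-4, Pow(-91, 3))) = Mul(Mul(4, Pow(Add(Mul(-2, Rational(1, 6)), Mul(0, Rational(-1, 4))), 2)), Mul(-4, -753571)) = Mul(Mul(4, Pow(Add(Rational(-1, 3), 0), 2)), 3014284) = Mul(Mul(4, Pow(Rational(-1, 3), 2)), 3014284) = Mul(Mul(4, Rational(1, 9)), 3014284) = Mul(Rational(4, 9), 3014284) = Rational(12057136, 9)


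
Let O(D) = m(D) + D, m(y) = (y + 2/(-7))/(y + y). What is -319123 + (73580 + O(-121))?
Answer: -416153967/1694 ≈ -2.4566e+5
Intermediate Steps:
m(y) = (-2/7 + y)/(2*y) (m(y) = (y + 2*(-1/7))/((2*y)) = (y - 2/7)*(1/(2*y)) = (-2/7 + y)*(1/(2*y)) = (-2/7 + y)/(2*y))
O(D) = D + (-2 + 7*D)/(14*D) (O(D) = (-2 + 7*D)/(14*D) + D = D + (-2 + 7*D)/(14*D))
-319123 + (73580 + O(-121)) = -319123 + (73580 + (1/2 - 121 - 1/7/(-121))) = -319123 + (73580 + (1/2 - 121 - 1/7*(-1/121))) = -319123 + (73580 + (1/2 - 121 + 1/847)) = -319123 + (73580 - 204125/1694) = -319123 + 124440395/1694 = -416153967/1694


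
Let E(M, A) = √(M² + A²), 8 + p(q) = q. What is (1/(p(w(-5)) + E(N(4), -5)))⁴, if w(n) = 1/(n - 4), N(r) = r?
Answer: 6561/(-73 + 9*√41)⁴ ≈ 0.11751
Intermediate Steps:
w(n) = 1/(-4 + n)
p(q) = -8 + q
E(M, A) = √(A² + M²)
(1/(p(w(-5)) + E(N(4), -5)))⁴ = (1/((-8 + 1/(-4 - 5)) + √((-5)² + 4²)))⁴ = (1/((-8 + 1/(-9)) + √(25 + 16)))⁴ = (1/((-8 - ⅑) + √41))⁴ = (1/(-73/9 + √41))⁴ = (-73/9 + √41)⁻⁴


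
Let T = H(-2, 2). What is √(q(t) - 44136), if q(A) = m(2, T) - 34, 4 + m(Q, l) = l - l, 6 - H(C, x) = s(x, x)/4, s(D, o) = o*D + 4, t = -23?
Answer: I*√44174 ≈ 210.18*I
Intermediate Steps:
s(D, o) = 4 + D*o (s(D, o) = D*o + 4 = 4 + D*o)
H(C, x) = 5 - x²/4 (H(C, x) = 6 - (4 + x*x)/4 = 6 - (4 + x²)/4 = 6 - (1 + x²/4) = 6 + (-1 - x²/4) = 5 - x²/4)
T = 4 (T = 5 - ¼*2² = 5 - ¼*4 = 5 - 1 = 4)
m(Q, l) = -4 (m(Q, l) = -4 + (l - l) = -4 + 0 = -4)
q(A) = -38 (q(A) = -4 - 34 = -38)
√(q(t) - 44136) = √(-38 - 44136) = √(-44174) = I*√44174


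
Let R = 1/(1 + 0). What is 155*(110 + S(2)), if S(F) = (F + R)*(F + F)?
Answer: 18910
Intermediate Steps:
R = 1 (R = 1/1 = 1)
S(F) = 2*F*(1 + F) (S(F) = (F + 1)*(F + F) = (1 + F)*(2*F) = 2*F*(1 + F))
155*(110 + S(2)) = 155*(110 + 2*2*(1 + 2)) = 155*(110 + 2*2*3) = 155*(110 + 12) = 155*122 = 18910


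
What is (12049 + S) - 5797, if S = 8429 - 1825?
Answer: 12856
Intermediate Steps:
S = 6604
(12049 + S) - 5797 = (12049 + 6604) - 5797 = 18653 - 5797 = 12856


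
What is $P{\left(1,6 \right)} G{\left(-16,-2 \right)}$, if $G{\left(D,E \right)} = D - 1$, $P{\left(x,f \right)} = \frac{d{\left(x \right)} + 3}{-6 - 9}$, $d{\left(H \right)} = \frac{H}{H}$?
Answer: $\frac{68}{15} \approx 4.5333$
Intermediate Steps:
$d{\left(H \right)} = 1$
$P{\left(x,f \right)} = - \frac{4}{15}$ ($P{\left(x,f \right)} = \frac{1 + 3}{-6 - 9} = \frac{4}{-15} = 4 \left(- \frac{1}{15}\right) = - \frac{4}{15}$)
$G{\left(D,E \right)} = -1 + D$ ($G{\left(D,E \right)} = D - 1 = -1 + D$)
$P{\left(1,6 \right)} G{\left(-16,-2 \right)} = - \frac{4 \left(-1 - 16\right)}{15} = \left(- \frac{4}{15}\right) \left(-17\right) = \frac{68}{15}$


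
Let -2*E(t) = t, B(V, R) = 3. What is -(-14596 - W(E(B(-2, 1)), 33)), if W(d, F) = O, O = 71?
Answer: 14667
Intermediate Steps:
E(t) = -t/2
W(d, F) = 71
-(-14596 - W(E(B(-2, 1)), 33)) = -(-14596 - 1*71) = -(-14596 - 71) = -1*(-14667) = 14667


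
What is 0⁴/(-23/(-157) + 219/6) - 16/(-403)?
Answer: 16/403 ≈ 0.039702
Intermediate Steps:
0⁴/(-23/(-157) + 219/6) - 16/(-403) = 0/(-23*(-1/157) + 219*(⅙)) - 16*(-1/403) = 0/(23/157 + 73/2) + 16/403 = 0/(11507/314) + 16/403 = 0*(314/11507) + 16/403 = 0 + 16/403 = 16/403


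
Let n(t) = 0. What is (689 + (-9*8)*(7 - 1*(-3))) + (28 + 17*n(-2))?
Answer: -3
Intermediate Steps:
(689 + (-9*8)*(7 - 1*(-3))) + (28 + 17*n(-2)) = (689 + (-9*8)*(7 - 1*(-3))) + (28 + 17*0) = (689 - 72*(7 + 3)) + (28 + 0) = (689 - 72*10) + 28 = (689 - 720) + 28 = -31 + 28 = -3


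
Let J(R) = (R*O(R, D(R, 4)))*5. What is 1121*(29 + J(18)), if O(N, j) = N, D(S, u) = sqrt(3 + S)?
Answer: 1848529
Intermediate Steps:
J(R) = 5*R**2 (J(R) = (R*R)*5 = R**2*5 = 5*R**2)
1121*(29 + J(18)) = 1121*(29 + 5*18**2) = 1121*(29 + 5*324) = 1121*(29 + 1620) = 1121*1649 = 1848529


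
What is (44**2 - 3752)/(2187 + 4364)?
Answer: -1816/6551 ≈ -0.27721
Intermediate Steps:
(44**2 - 3752)/(2187 + 4364) = (1936 - 3752)/6551 = -1816*1/6551 = -1816/6551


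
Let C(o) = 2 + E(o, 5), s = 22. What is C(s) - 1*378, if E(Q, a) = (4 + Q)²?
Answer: 300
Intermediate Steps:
C(o) = 2 + (4 + o)²
C(s) - 1*378 = (2 + (4 + 22)²) - 1*378 = (2 + 26²) - 378 = (2 + 676) - 378 = 678 - 378 = 300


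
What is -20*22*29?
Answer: -12760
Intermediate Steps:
-20*22*29 = -440*29 = -12760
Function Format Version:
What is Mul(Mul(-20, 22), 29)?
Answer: -12760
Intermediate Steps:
Mul(Mul(-20, 22), 29) = Mul(-440, 29) = -12760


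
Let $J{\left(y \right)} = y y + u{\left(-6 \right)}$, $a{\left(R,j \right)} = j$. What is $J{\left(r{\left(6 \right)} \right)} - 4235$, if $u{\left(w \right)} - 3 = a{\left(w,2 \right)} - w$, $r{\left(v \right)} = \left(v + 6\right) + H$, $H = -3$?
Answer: $-4143$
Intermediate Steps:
$r{\left(v \right)} = 3 + v$ ($r{\left(v \right)} = \left(v + 6\right) - 3 = \left(6 + v\right) - 3 = 3 + v$)
$u{\left(w \right)} = 5 - w$ ($u{\left(w \right)} = 3 - \left(-2 + w\right) = 5 - w$)
$J{\left(y \right)} = 11 + y^{2}$ ($J{\left(y \right)} = y y + \left(5 - -6\right) = y^{2} + \left(5 + 6\right) = y^{2} + 11 = 11 + y^{2}$)
$J{\left(r{\left(6 \right)} \right)} - 4235 = \left(11 + \left(3 + 6\right)^{2}\right) - 4235 = \left(11 + 9^{2}\right) - 4235 = \left(11 + 81\right) - 4235 = 92 - 4235 = -4143$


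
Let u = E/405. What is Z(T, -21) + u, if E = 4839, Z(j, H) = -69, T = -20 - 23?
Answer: -7702/135 ≈ -57.052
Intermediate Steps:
T = -43
u = 1613/135 (u = 4839/405 = 4839*(1/405) = 1613/135 ≈ 11.948)
Z(T, -21) + u = -69 + 1613/135 = -7702/135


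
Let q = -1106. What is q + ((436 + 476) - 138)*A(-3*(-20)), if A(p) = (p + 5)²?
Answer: 3269044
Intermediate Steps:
A(p) = (5 + p)²
q + ((436 + 476) - 138)*A(-3*(-20)) = -1106 + ((436 + 476) - 138)*(5 - 3*(-20))² = -1106 + (912 - 138)*(5 + 60)² = -1106 + 774*65² = -1106 + 774*4225 = -1106 + 3270150 = 3269044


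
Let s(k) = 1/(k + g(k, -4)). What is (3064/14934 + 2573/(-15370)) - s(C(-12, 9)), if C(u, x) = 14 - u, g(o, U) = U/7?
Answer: -7969552/5107166655 ≈ -0.0015605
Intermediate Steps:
g(o, U) = U/7 (g(o, U) = U*(⅐) = U/7)
s(k) = 1/(-4/7 + k) (s(k) = 1/(k + (⅐)*(-4)) = 1/(k - 4/7) = 1/(-4/7 + k))
(3064/14934 + 2573/(-15370)) - s(C(-12, 9)) = (3064/14934 + 2573/(-15370)) - 7/(-4 + 7*(14 - 1*(-12))) = (3064*(1/14934) + 2573*(-1/15370)) - 7/(-4 + 7*(14 + 12)) = (1532/7467 - 2573/15370) - 7/(-4 + 7*26) = 4334249/114767790 - 7/(-4 + 182) = 4334249/114767790 - 7/178 = -7969552/5107166655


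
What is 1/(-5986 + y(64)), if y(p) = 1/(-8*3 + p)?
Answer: -40/239439 ≈ -0.00016706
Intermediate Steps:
y(p) = 1/(-24 + p)
1/(-5986 + y(64)) = 1/(-5986 + 1/(-24 + 64)) = 1/(-5986 + 1/40) = 1/(-239439/40) = -40/239439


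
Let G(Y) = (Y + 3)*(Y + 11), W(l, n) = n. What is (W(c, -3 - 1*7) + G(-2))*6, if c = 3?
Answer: -6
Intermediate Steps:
G(Y) = (3 + Y)*(11 + Y)
(W(c, -3 - 1*7) + G(-2))*6 = ((-3 - 1*7) + (33 + (-2)**2 + 14*(-2)))*6 = ((-3 - 7) + (33 + 4 - 28))*6 = (-10 + 9)*6 = -1*6 = -6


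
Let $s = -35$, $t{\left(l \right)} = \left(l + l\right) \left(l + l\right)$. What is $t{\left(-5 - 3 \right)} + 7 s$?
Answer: $11$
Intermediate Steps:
$t{\left(l \right)} = 4 l^{2}$ ($t{\left(l \right)} = 2 l 2 l = 4 l^{2}$)
$t{\left(-5 - 3 \right)} + 7 s = 4 \left(-5 - 3\right)^{2} + 7 \left(-35\right) = 4 \left(-5 - 3\right)^{2} - 245 = 4 \left(-8\right)^{2} - 245 = 4 \cdot 64 - 245 = 256 - 245 = 11$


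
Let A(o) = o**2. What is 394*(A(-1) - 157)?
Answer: -61464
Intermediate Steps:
394*(A(-1) - 157) = 394*((-1)**2 - 157) = 394*(1 - 157) = 394*(-156) = -61464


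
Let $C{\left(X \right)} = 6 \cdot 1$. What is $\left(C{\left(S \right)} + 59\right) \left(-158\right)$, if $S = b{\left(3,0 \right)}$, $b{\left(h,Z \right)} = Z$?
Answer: $-10270$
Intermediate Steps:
$S = 0$
$C{\left(X \right)} = 6$
$\left(C{\left(S \right)} + 59\right) \left(-158\right) = \left(6 + 59\right) \left(-158\right) = 65 \left(-158\right) = -10270$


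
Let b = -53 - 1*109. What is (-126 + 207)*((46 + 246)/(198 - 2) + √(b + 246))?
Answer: 5913/49 + 162*√21 ≈ 863.05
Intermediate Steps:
b = -162 (b = -53 - 109 = -162)
(-126 + 207)*((46 + 246)/(198 - 2) + √(b + 246)) = (-126 + 207)*((46 + 246)/(198 - 2) + √(-162 + 246)) = 81*(292/196 + √84) = 81*(292*(1/196) + 2*√21) = 81*(73/49 + 2*√21) = 5913/49 + 162*√21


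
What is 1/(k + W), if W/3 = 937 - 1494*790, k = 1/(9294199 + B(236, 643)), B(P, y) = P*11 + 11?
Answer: -9296806/32891811427013 ≈ -2.8265e-7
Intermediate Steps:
B(P, y) = 11 + 11*P (B(P, y) = 11*P + 11 = 11 + 11*P)
k = 1/9296806 (k = 1/(9294199 + (11 + 11*236)) = 1/(9294199 + (11 + 2596)) = 1/(9294199 + 2607) = 1/9296806 ≈ 1.0756e-7)
W = -3537969 (W = 3*(937 - 1494*790) = 3*(937 - 1180260) = 3*(-1179323) = -3537969)
1/(k + W) = 1/(1/9296806 - 3537969) = 1/(-32891811427013/9296806) = -9296806/32891811427013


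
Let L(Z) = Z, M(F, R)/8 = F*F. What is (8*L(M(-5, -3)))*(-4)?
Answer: -6400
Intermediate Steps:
M(F, R) = 8*F**2 (M(F, R) = 8*(F*F) = 8*F**2)
(8*L(M(-5, -3)))*(-4) = (8*(8*(-5)**2))*(-4) = (8*(8*25))*(-4) = (8*200)*(-4) = 1600*(-4) = -6400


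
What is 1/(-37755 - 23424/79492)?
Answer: -19873/750310971 ≈ -2.6486e-5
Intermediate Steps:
1/(-37755 - 23424/79492) = 1/(-37755 - 23424*1/79492) = 1/(-37755 - 5856/19873) = 1/(-750310971/19873) = -19873/750310971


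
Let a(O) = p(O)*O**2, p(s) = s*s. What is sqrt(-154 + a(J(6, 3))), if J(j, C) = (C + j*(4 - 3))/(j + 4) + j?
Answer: sqrt(21127121)/100 ≈ 45.964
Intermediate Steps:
p(s) = s**2
J(j, C) = j + (C + j)/(4 + j) (J(j, C) = (C + j*1)/(4 + j) + j = (C + j)/(4 + j) + j = j + (C + j)/(4 + j))
a(O) = O**4 (a(O) = O**2*O**2 = O**4)
sqrt(-154 + a(J(6, 3))) = sqrt(-154 + ((3 + 6**2 + 5*6)/(4 + 6))**4) = sqrt(-154 + ((3 + 36 + 30)/10)**4) = sqrt(-154 + ((1/10)*69)**4) = sqrt(-154 + (69/10)**4) = sqrt(-154 + 22667121/10000) = sqrt(21127121/10000) = sqrt(21127121)/100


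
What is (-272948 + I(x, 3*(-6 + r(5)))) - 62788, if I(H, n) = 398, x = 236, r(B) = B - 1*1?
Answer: -335338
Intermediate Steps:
r(B) = -1 + B (r(B) = B - 1 = -1 + B)
(-272948 + I(x, 3*(-6 + r(5)))) - 62788 = (-272948 + 398) - 62788 = -272550 - 62788 = -335338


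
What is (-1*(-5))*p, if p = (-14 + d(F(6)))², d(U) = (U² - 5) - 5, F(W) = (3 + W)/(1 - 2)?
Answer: 16245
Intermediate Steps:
F(W) = -3 - W (F(W) = (3 + W)/(-1) = (3 + W)*(-1) = -3 - W)
d(U) = -10 + U² (d(U) = (-5 + U²) - 5 = -10 + U²)
p = 3249 (p = (-14 + (-10 + (-3 - 1*6)²))² = (-14 + (-10 + (-3 - 6)²))² = (-14 + (-10 + (-9)²))² = (-14 + (-10 + 81))² = (-14 + 71)² = 57² = 3249)
(-1*(-5))*p = -1*(-5)*3249 = 5*3249 = 16245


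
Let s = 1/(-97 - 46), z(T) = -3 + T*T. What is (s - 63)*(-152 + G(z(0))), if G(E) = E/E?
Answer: 1360510/143 ≈ 9514.1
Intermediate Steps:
z(T) = -3 + T**2
s = -1/143 (s = 1/(-143) = -1/143 ≈ -0.0069930)
G(E) = 1
(s - 63)*(-152 + G(z(0))) = (-1/143 - 63)*(-152 + 1) = -9010/143*(-151) = 1360510/143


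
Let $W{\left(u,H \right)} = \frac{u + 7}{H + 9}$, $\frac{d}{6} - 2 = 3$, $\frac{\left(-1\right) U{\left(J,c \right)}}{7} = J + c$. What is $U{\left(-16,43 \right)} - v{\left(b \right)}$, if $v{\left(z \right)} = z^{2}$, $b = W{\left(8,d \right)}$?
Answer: $- \frac{31966}{169} \approx -189.15$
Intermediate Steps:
$U{\left(J,c \right)} = - 7 J - 7 c$ ($U{\left(J,c \right)} = - 7 \left(J + c\right) = - 7 J - 7 c$)
$d = 30$ ($d = 12 + 6 \cdot 3 = 12 + 18 = 30$)
$W{\left(u,H \right)} = \frac{7 + u}{9 + H}$
$b = \frac{5}{13}$ ($b = \frac{7 + 8}{9 + 30} = \frac{1}{39} \cdot 15 = \frac{5}{13} \approx 0.38462$)
$U{\left(-16,43 \right)} - v{\left(b \right)} = \left(\left(-7\right) \left(-16\right) - 301\right) - \left(\frac{5}{13}\right)^{2} = \left(112 - 301\right) - \frac{25}{169} = -189 - \frac{25}{169} = - \frac{31966}{169}$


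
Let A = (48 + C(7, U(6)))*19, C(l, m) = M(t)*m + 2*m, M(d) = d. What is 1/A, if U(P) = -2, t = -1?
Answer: 1/874 ≈ 0.0011442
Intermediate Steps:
C(l, m) = m (C(l, m) = -m + 2*m = m)
A = 874 (A = (48 - 2)*19 = 46*19 = 874)
1/A = 1/874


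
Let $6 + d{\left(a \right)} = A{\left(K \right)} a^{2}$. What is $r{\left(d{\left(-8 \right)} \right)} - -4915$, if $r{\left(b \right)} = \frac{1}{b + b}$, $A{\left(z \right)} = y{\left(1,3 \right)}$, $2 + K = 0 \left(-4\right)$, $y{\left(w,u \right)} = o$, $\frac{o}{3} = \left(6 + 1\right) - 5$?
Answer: $\frac{3715741}{756} \approx 4915.0$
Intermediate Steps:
$o = 6$ ($o = 3 \left(\left(6 + 1\right) - 5\right) = 3 \left(7 - 5\right) = 3 \cdot 2 = 6$)
$y{\left(w,u \right)} = 6$
$K = -2$ ($K = -2 + 0 \left(-4\right) = -2 + 0 = -2$)
$A{\left(z \right)} = 6$
$d{\left(a \right)} = -6 + 6 a^{2}$
$r{\left(b \right)} = \frac{1}{2 b}$
$r{\left(d{\left(-8 \right)} \right)} - -4915 = \frac{1}{2 \left(-6 + 6 \left(-8\right)^{2}\right)} - -4915 = \frac{1}{2 \left(-6 + 6 \cdot 64\right)} + 4915 = \frac{1}{2 \left(-6 + 384\right)} + 4915 = \frac{1}{2 \cdot 378} + 4915 = \frac{1}{2} \cdot \frac{1}{378} + 4915 = \frac{1}{756} + 4915 = \frac{3715741}{756}$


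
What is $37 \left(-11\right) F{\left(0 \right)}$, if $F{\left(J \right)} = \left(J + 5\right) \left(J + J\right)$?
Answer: $0$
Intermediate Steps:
$F{\left(J \right)} = 2 J \left(5 + J\right)$ ($F{\left(J \right)} = \left(5 + J\right) 2 J = 2 J \left(5 + J\right)$)
$37 \left(-11\right) F{\left(0 \right)} = 37 \left(-11\right) 2 \cdot 0 \left(5 + 0\right) = - 407 \cdot 2 \cdot 0 \cdot 5 = \left(-407\right) 0 = 0$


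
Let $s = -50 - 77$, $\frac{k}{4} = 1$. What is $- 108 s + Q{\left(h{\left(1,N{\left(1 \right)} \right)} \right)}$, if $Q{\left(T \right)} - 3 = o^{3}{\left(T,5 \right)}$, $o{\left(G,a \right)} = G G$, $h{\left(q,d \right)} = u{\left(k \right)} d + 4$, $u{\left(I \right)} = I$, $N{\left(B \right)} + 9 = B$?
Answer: $481904023$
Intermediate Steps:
$N{\left(B \right)} = -9 + B$
$k = 4$ ($k = 4 \cdot 1 = 4$)
$h{\left(q,d \right)} = 4 + 4 d$ ($h{\left(q,d \right)} = 4 d + 4 = 4 + 4 d$)
$o{\left(G,a \right)} = G^{2}$
$s = -127$
$Q{\left(T \right)} = 3 + T^{6}$ ($Q{\left(T \right)} = 3 + \left(T^{2}\right)^{3} = 3 + T^{6}$)
$- 108 s + Q{\left(h{\left(1,N{\left(1 \right)} \right)} \right)} = \left(-108\right) \left(-127\right) + \left(3 + \left(4 + 4 \left(-9 + 1\right)\right)^{6}\right) = 13716 + \left(3 + \left(4 + 4 \left(-8\right)\right)^{6}\right) = 13716 + \left(3 + \left(4 - 32\right)^{6}\right) = 13716 + \left(3 + \left(-28\right)^{6}\right) = 13716 + \left(3 + 481890304\right) = 13716 + 481890307 = 481904023$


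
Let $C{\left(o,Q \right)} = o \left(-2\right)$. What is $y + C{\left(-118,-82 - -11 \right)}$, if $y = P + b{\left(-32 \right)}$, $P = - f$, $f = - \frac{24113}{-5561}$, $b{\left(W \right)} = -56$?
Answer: $\frac{976867}{5561} \approx 175.66$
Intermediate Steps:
$f = \frac{24113}{5561}$ ($f = \left(-24113\right) \left(- \frac{1}{5561}\right) = \frac{24113}{5561} \approx 4.3361$)
$P = - \frac{24113}{5561}$ ($P = \left(-1\right) \frac{24113}{5561} = - \frac{24113}{5561} \approx -4.3361$)
$C{\left(o,Q \right)} = - 2 o$
$y = - \frac{335529}{5561}$ ($y = - \frac{24113}{5561} - 56 = - \frac{335529}{5561} \approx -60.336$)
$y + C{\left(-118,-82 - -11 \right)} = - \frac{335529}{5561} - -236 = - \frac{335529}{5561} + 236 = \frac{976867}{5561}$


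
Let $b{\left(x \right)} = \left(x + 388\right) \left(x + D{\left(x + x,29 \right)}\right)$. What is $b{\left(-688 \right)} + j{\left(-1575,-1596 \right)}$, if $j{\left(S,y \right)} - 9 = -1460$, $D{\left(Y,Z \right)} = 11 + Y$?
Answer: $614449$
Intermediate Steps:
$j{\left(S,y \right)} = -1451$ ($j{\left(S,y \right)} = 9 - 1460 = -1451$)
$b{\left(x \right)} = \left(11 + 3 x\right) \left(388 + x\right)$ ($b{\left(x \right)} = \left(x + 388\right) \left(x + \left(11 + \left(x + x\right)\right)\right) = \left(388 + x\right) \left(x + \left(11 + 2 x\right)\right) = \left(388 + x\right) \left(11 + 3 x\right) = \left(11 + 3 x\right) \left(388 + x\right)$)
$b{\left(-688 \right)} + j{\left(-1575,-1596 \right)} = \left(4268 + 3 \left(-688\right)^{2} + 1175 \left(-688\right)\right) - 1451 = \left(4268 + 3 \cdot 473344 - 808400\right) - 1451 = \left(4268 + 1420032 - 808400\right) - 1451 = 615900 - 1451 = 614449$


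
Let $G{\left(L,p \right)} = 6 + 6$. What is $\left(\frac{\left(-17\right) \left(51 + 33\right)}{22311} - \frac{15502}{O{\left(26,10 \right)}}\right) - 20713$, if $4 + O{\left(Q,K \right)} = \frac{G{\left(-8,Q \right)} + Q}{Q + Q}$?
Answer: $- \frac{10096162121}{632145} \approx -15971.0$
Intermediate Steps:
$G{\left(L,p \right)} = 12$
$O{\left(Q,K \right)} = -4 + \frac{12 + Q}{2 Q}$ ($O{\left(Q,K \right)} = -4 + \frac{12 + Q}{Q + Q} = -4 + \frac{12 + Q}{2 Q}$)
$\left(\frac{\left(-17\right) \left(51 + 33\right)}{22311} - \frac{15502}{O{\left(26,10 \right)}}\right) - 20713 = \left(\frac{\left(-17\right) \left(51 + 33\right)}{22311} - \frac{15502}{- \frac{7}{2} + \frac{6}{26}}\right) - 20713 = \left(\left(-17\right) 84 \cdot \frac{1}{22311} - \frac{15502}{- \frac{7}{2} + 6 \cdot \frac{1}{26}}\right) - 20713 = \left(\left(-1428\right) \frac{1}{22311} - \frac{15502}{- \frac{7}{2} + \frac{3}{13}}\right) - 20713 = \left(- \frac{476}{7437} - \frac{15502}{- \frac{85}{26}}\right) - 20713 = \left(- \frac{476}{7437} - - \frac{403052}{85}\right) - 20713 = \left(- \frac{476}{7437} + \frac{403052}{85}\right) - 20713 = \frac{2997457264}{632145} - 20713 = - \frac{10096162121}{632145}$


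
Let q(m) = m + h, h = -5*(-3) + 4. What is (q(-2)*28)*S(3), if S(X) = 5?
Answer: 2380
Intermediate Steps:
h = 19 (h = 15 + 4 = 19)
q(m) = 19 + m (q(m) = m + 19 = 19 + m)
(q(-2)*28)*S(3) = ((19 - 2)*28)*5 = (17*28)*5 = 476*5 = 2380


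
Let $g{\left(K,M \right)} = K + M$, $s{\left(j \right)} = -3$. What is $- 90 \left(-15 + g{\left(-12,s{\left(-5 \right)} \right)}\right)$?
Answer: $2700$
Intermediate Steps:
$- 90 \left(-15 + g{\left(-12,s{\left(-5 \right)} \right)}\right) = - 90 \left(-15 - 15\right) = \left(-90\right) \left(-30\right) = 2700$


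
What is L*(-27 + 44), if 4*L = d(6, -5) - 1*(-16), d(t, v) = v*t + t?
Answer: -34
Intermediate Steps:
d(t, v) = t + t*v (d(t, v) = t*v + t = t + t*v)
L = -2 (L = (6*(1 - 5) - 1*(-16))/4 = (6*(-4) + 16)/4 = (-24 + 16)/4 = (1/4)*(-8) = -2)
L*(-27 + 44) = -2*(-27 + 44) = -2*17 = -34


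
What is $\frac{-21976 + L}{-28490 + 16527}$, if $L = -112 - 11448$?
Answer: $\frac{33536}{11963} \approx 2.8033$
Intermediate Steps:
$L = -11560$ ($L = -112 - 11448 = -11560$)
$\frac{-21976 + L}{-28490 + 16527} = \frac{-21976 - 11560}{-28490 + 16527} = - \frac{33536}{-11963} = \left(-33536\right) \left(- \frac{1}{11963}\right) = \frac{33536}{11963}$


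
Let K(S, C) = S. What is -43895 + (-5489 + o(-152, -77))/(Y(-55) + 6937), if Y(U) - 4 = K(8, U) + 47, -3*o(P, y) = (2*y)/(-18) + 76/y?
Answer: -159612580264/3636171 ≈ -43896.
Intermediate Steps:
o(P, y) = -76/(3*y) + y/27 (o(P, y) = -((2*y)/(-18) + 76/y)/3 = -((2*y)*(-1/18) + 76/y)/3 = -(-y/9 + 76/y)/3 = -(76/y - y/9)/3 = -76/(3*y) + y/27)
Y(U) = 59 (Y(U) = 4 + (8 + 47) = 4 + 55 = 59)
-43895 + (-5489 + o(-152, -77))/(Y(-55) + 6937) = -43895 + (-5489 + (1/27)*(-684 + (-77)²)/(-77))/(59 + 6937) = -43895 + (-5489 + (1/27)*(-1/77)*(-684 + 5929))/6996 = -43895 + (-5489 + (1/27)*(-1/77)*5245)*(1/6996) = -43895 + (-5489 - 5245/2079)*(1/6996) = -43895 - 11416876/2079*1/6996 = -43895 - 2854219/3636171 = -159612580264/3636171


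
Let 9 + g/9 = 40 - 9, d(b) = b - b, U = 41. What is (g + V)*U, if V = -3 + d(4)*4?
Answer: 7995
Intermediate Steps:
d(b) = 0
g = 198 (g = -81 + 9*(40 - 9) = -81 + 9*31 = -81 + 279 = 198)
V = -3 (V = -3 + 0*4 = -3 + 0 = -3)
(g + V)*U = (198 - 3)*41 = 195*41 = 7995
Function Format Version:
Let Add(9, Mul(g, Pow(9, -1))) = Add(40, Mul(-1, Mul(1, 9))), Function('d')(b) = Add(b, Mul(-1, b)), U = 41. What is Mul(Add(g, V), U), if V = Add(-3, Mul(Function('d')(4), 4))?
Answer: 7995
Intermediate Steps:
Function('d')(b) = 0
g = 198 (g = Add(-81, Mul(9, Add(40, Mul(-1, Mul(1, 9))))) = Add(-81, Mul(9, Add(40, Mul(-1, 9)))) = Add(-81, Mul(9, Add(40, -9))) = Add(-81, Mul(9, 31)) = Add(-81, 279) = 198)
V = -3 (V = Add(-3, Mul(0, 4)) = Add(-3, 0) = -3)
Mul(Add(g, V), U) = Mul(Add(198, -3), 41) = Mul(195, 41) = 7995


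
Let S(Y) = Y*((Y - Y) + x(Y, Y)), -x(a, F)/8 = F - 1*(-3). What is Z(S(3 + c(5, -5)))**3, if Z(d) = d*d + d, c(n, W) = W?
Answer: 20123648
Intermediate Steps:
x(a, F) = -24 - 8*F (x(a, F) = -8*(F - 1*(-3)) = -8*(F + 3) = -8*(3 + F) = -24 - 8*F)
S(Y) = Y*(-24 - 8*Y) (S(Y) = Y*((Y - Y) + (-24 - 8*Y)) = Y*(0 + (-24 - 8*Y)) = Y*(-24 - 8*Y))
Z(d) = d + d**2 (Z(d) = d**2 + d = d + d**2)
Z(S(3 + c(5, -5)))**3 = ((-8*(3 - 5)*(3 + (3 - 5)))*(1 - 8*(3 - 5)*(3 + (3 - 5))))**3 = ((-8*(-2)*(3 - 2))*(1 - 8*(-2)*(3 - 2)))**3 = ((-8*(-2)*1)*(1 - 8*(-2)*1))**3 = (16*(1 + 16))**3 = (16*17)**3 = 272**3 = 20123648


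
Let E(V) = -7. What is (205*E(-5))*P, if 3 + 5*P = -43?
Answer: 13202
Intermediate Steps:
P = -46/5 (P = -⅗ + (⅕)*(-43) = -⅗ - 43/5 = -46/5 ≈ -9.2000)
(205*E(-5))*P = (205*(-7))*(-46/5) = -1435*(-46/5) = 13202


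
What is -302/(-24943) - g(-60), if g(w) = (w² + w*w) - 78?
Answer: -177643744/24943 ≈ -7122.0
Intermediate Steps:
g(w) = -78 + 2*w² (g(w) = (w² + w²) - 78 = 2*w² - 78 = -78 + 2*w²)
-302/(-24943) - g(-60) = -302/(-24943) - (-78 + 2*(-60)²) = -302*(-1/24943) - (-78 + 2*3600) = 302/24943 - (-78 + 7200) = 302/24943 - 1*7122 = 302/24943 - 7122 = -177643744/24943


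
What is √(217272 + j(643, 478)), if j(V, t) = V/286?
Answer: √17772164410/286 ≈ 466.13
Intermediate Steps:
j(V, t) = V/286 (j(V, t) = V*(1/286) = V/286)
√(217272 + j(643, 478)) = √(217272 + (1/286)*643) = √(217272 + 643/286) = √(62140435/286) = √17772164410/286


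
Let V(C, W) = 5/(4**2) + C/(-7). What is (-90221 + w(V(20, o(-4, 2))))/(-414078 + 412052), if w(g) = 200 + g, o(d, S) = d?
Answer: 10082637/226912 ≈ 44.434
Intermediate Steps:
V(C, W) = 5/16 - C/7 (V(C, W) = 5/16 + C*(-1/7) = 5*(1/16) - C/7 = 5/16 - C/7)
(-90221 + w(V(20, o(-4, 2))))/(-414078 + 412052) = (-90221 + (200 + (5/16 - 1/7*20)))/(-414078 + 412052) = (-90221 + (200 + (5/16 - 20/7)))/(-2026) = (-90221 + (200 - 285/112))*(-1/2026) = (-90221 + 22115/112)*(-1/2026) = -10082637/112*(-1/2026) = 10082637/226912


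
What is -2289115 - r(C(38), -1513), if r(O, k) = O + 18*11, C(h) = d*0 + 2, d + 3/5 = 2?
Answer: -2289315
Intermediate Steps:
d = 7/5 (d = -⅗ + 2 = 7/5 ≈ 1.4000)
C(h) = 2 (C(h) = (7/5)*0 + 2 = 0 + 2 = 2)
r(O, k) = 198 + O (r(O, k) = O + 198 = 198 + O)
-2289115 - r(C(38), -1513) = -2289115 - (198 + 2) = -2289115 - 1*200 = -2289115 - 200 = -2289315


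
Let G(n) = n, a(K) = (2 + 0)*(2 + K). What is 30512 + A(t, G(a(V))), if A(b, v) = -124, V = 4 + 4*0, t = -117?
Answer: 30388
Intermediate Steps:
V = 4 (V = 4 + 0 = 4)
a(K) = 4 + 2*K (a(K) = 2*(2 + K) = 4 + 2*K)
30512 + A(t, G(a(V))) = 30512 - 124 = 30388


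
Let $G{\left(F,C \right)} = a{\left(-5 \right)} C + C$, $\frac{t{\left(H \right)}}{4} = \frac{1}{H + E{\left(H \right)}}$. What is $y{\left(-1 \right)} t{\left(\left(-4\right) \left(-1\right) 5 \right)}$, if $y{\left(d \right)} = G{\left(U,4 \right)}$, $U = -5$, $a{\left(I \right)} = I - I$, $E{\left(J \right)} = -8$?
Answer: $\frac{4}{3} \approx 1.3333$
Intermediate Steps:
$a{\left(I \right)} = 0$
$t{\left(H \right)} = \frac{4}{-8 + H}$ ($t{\left(H \right)} = \frac{4}{H - 8} = \frac{4}{-8 + H}$)
$G{\left(F,C \right)} = C$ ($G{\left(F,C \right)} = 0 C + C = 0 + C = C$)
$y{\left(d \right)} = 4$
$y{\left(-1 \right)} t{\left(\left(-4\right) \left(-1\right) 5 \right)} = 4 \frac{4}{-8 + \left(-4\right) \left(-1\right) 5} = 4 \frac{4}{-8 + 4 \cdot 5} = 4 \frac{4}{-8 + 20} = 4 \cdot \frac{4}{12} = 4 \cdot 4 \cdot \frac{1}{12} = 4 \cdot \frac{1}{3} = \frac{4}{3}$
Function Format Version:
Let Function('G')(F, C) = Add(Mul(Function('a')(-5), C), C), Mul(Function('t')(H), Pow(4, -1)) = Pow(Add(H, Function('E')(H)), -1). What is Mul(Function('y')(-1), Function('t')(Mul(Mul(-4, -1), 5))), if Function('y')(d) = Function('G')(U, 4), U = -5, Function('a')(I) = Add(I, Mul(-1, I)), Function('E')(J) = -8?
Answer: Rational(4, 3) ≈ 1.3333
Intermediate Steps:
Function('a')(I) = 0
Function('t')(H) = Mul(4, Pow(Add(-8, H), -1)) (Function('t')(H) = Mul(4, Pow(Add(H, -8), -1)) = Mul(4, Pow(Add(-8, H), -1)))
Function('G')(F, C) = C (Function('G')(F, C) = Add(Mul(0, C), C) = Add(0, C) = C)
Function('y')(d) = 4
Mul(Function('y')(-1), Function('t')(Mul(Mul(-4, -1), 5))) = Mul(4, Mul(4, Pow(Add(-8, Mul(Mul(-4, -1), 5)), -1))) = Mul(4, Mul(4, Pow(Add(-8, Mul(4, 5)), -1))) = Mul(4, Mul(4, Pow(Add(-8, 20), -1))) = Mul(4, Mul(4, Pow(12, -1))) = Mul(4, Mul(4, Rational(1, 12))) = Mul(4, Rational(1, 3)) = Rational(4, 3)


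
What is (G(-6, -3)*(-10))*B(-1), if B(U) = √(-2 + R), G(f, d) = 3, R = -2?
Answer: -60*I ≈ -60.0*I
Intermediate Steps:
B(U) = 2*I (B(U) = √(-2 - 2) = √(-4) = 2*I)
(G(-6, -3)*(-10))*B(-1) = (3*(-10))*(2*I) = -60*I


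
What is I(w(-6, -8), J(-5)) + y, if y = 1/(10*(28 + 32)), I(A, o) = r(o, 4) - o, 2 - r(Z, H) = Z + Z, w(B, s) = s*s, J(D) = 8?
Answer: -13199/600 ≈ -21.998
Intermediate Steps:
w(B, s) = s²
r(Z, H) = 2 - 2*Z (r(Z, H) = 2 - (Z + Z) = 2 - 2*Z)
I(A, o) = 2 - 3*o (I(A, o) = (2 - 2*o) - o = 2 - 3*o)
y = 1/600 (y = 1/(10*60) = 1/600 ≈ 0.0016667)
I(w(-6, -8), J(-5)) + y = (2 - 3*8) + 1/600 = (2 - 24) + 1/600 = -22 + 1/600 = -13199/600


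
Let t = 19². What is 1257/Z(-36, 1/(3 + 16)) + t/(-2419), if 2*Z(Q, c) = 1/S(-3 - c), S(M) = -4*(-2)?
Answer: 48650567/2419 ≈ 20112.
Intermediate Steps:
S(M) = 8
Z(Q, c) = 1/16 (Z(Q, c) = (½)/8 = (½)*(⅛) = 1/16)
t = 361
1257/Z(-36, 1/(3 + 16)) + t/(-2419) = 1257/(1/16) + 361/(-2419) = 1257*16 + 361*(-1/2419) = 20112 - 361/2419 = 48650567/2419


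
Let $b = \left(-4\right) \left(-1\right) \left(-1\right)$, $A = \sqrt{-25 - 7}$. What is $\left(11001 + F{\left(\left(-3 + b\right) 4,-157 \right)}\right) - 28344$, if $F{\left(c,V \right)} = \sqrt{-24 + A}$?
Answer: $-17343 + 2 \sqrt{-6 + i \sqrt{2}} \approx -17342.0 + 4.9324 i$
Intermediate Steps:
$A = 4 i \sqrt{2}$ ($A = \sqrt{-32} = 4 i \sqrt{2} \approx 5.6569 i$)
$b = -4$ ($b = 4 \left(-1\right) = -4$)
$F{\left(c,V \right)} = \sqrt{-24 + 4 i \sqrt{2}}$
$\left(11001 + F{\left(\left(-3 + b\right) 4,-157 \right)}\right) - 28344 = \left(11001 + 2 \sqrt{-6 + i \sqrt{2}}\right) - 28344 = -17343 + 2 \sqrt{-6 + i \sqrt{2}}$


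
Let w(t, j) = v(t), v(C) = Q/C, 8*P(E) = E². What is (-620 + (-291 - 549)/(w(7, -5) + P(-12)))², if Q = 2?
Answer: 113529025/256 ≈ 4.4347e+5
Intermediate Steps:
P(E) = E²/8
v(C) = 2/C
w(t, j) = 2/t
(-620 + (-291 - 549)/(w(7, -5) + P(-12)))² = (-620 + (-291 - 549)/(2/7 + (⅛)*(-12)²))² = (-620 - 840/(2*(⅐) + (⅛)*144))² = (-620 - 840/(2/7 + 18))² = (-620 - 840/128/7)² = (-620 - 840*7/128)² = (-620 - 735/16)² = (-10655/16)² = 113529025/256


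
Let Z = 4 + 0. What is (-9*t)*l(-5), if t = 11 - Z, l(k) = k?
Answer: 315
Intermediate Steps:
Z = 4
t = 7 (t = 11 - 1*4 = 11 - 4 = 7)
(-9*t)*l(-5) = -9*7*(-5) = -63*(-5) = 315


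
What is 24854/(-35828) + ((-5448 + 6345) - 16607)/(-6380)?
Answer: 5053617/2857283 ≈ 1.7687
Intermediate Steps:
24854/(-35828) + ((-5448 + 6345) - 16607)/(-6380) = 24854*(-1/35828) + (897 - 16607)*(-1/6380) = -12427/17914 - 15710*(-1/6380) = -12427/17914 + 1571/638 = 5053617/2857283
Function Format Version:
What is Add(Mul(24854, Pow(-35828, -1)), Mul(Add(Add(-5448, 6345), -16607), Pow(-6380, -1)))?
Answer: Rational(5053617, 2857283) ≈ 1.7687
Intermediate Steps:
Add(Mul(24854, Pow(-35828, -1)), Mul(Add(Add(-5448, 6345), -16607), Pow(-6380, -1))) = Add(Mul(24854, Rational(-1, 35828)), Mul(Add(897, -16607), Rational(-1, 6380))) = Add(Rational(-12427, 17914), Mul(-15710, Rational(-1, 6380))) = Add(Rational(-12427, 17914), Rational(1571, 638)) = Rational(5053617, 2857283)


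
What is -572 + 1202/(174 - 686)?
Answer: -147033/256 ≈ -574.35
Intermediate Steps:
-572 + 1202/(174 - 686) = -572 + 1202/(-512) = -572 - 1/512*1202 = -572 - 601/256 = -147033/256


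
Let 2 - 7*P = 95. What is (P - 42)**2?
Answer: 149769/49 ≈ 3056.5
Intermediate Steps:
P = -93/7 (P = 2/7 - 1/7*95 = 2/7 - 95/7 = -93/7 ≈ -13.286)
(P - 42)**2 = (-93/7 - 42)**2 = (-387/7)**2 = 149769/49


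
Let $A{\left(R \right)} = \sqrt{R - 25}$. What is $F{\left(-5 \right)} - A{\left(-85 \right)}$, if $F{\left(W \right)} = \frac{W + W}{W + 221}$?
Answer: $- \frac{5}{108} - i \sqrt{110} \approx -0.046296 - 10.488 i$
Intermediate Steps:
$A{\left(R \right)} = \sqrt{-25 + R}$
$F{\left(W \right)} = \frac{2 W}{221 + W}$
$F{\left(-5 \right)} - A{\left(-85 \right)} = 2 \left(-5\right) \frac{1}{221 - 5} - \sqrt{-25 - 85} = 2 \left(-5\right) \frac{1}{216} - \sqrt{-110} = 2 \left(-5\right) \frac{1}{216} - i \sqrt{110} = - \frac{5}{108} - i \sqrt{110}$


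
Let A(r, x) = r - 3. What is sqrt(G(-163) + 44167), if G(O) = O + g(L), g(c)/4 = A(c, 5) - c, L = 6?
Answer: 6*sqrt(1222) ≈ 209.74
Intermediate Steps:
A(r, x) = -3 + r
g(c) = -12 (g(c) = 4*((-3 + c) - c) = 4*(-3) = -12)
G(O) = -12 + O (G(O) = O - 12 = -12 + O)
sqrt(G(-163) + 44167) = sqrt((-12 - 163) + 44167) = sqrt(-175 + 44167) = sqrt(43992) = 6*sqrt(1222)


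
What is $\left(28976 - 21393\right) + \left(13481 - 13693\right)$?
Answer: $7371$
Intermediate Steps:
$\left(28976 - 21393\right) + \left(13481 - 13693\right) = 7583 + \left(13481 - 13693\right) = 7583 - 212 = 7371$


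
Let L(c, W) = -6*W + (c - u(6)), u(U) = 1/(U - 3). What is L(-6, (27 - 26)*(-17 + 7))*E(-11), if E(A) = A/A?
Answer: 161/3 ≈ 53.667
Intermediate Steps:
u(U) = 1/(-3 + U)
E(A) = 1
L(c, W) = -⅓ + c - 6*W (L(c, W) = -6*W + (c - 1/(-3 + 6)) = -6*W + (c - 1/3) = -6*W + (c - 1*⅓) = -6*W + (c - ⅓) = -6*W + (-⅓ + c) = -⅓ + c - 6*W)
L(-6, (27 - 26)*(-17 + 7))*E(-11) = (-⅓ - 6 - 6*(27 - 26)*(-17 + 7))*1 = (-⅓ - 6 - 6*(-10))*1 = (-⅓ - 6 + 60)*1 = (161/3)*1 = 161/3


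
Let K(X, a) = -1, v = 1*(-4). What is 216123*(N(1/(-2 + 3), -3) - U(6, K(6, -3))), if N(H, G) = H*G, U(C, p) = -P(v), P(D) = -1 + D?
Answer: -1728984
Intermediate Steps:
v = -4
U(C, p) = 5 (U(C, p) = -(-1 - 4) = -1*(-5) = 5)
N(H, G) = G*H
216123*(N(1/(-2 + 3), -3) - U(6, K(6, -3))) = 216123*(-3/(-2 + 3) - 1*5) = 216123*(-3/1 - 5) = 216123*(-3*1 - 5) = 216123*(-3 - 5) = 216123*(-8) = -1728984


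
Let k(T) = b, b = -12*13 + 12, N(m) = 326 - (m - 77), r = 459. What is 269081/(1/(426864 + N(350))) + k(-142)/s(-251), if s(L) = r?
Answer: 5858637917111/51 ≈ 1.1488e+11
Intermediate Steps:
N(m) = 403 - m (N(m) = 326 - (-77 + m) = 326 + (77 - m) = 403 - m)
s(L) = 459
b = -144 (b = -156 + 12 = -144)
k(T) = -144
269081/(1/(426864 + N(350))) + k(-142)/s(-251) = 269081/(1/(426864 + (403 - 1*350))) - 144/459 = 269081/(1/(426864 + (403 - 350))) - 144*1/459 = 269081/(1/(426864 + 53)) - 16/51 = 269081/(1/426917) - 16/51 = 269081*426917 - 16/51 = 114875253277 - 16/51 = 5858637917111/51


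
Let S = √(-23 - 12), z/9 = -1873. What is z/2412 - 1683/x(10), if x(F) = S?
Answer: -1873/268 + 1683*I*√35/35 ≈ -6.9888 + 284.48*I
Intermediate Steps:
z = -16857 (z = 9*(-1873) = -16857)
S = I*√35 (S = √(-35) = I*√35 ≈ 5.9161*I)
x(F) = I*√35
z/2412 - 1683/x(10) = -16857/2412 - 1683*(-I*√35/35) = -16857*1/2412 - (-1683)*I*√35/35 = -1873/268 + 1683*I*√35/35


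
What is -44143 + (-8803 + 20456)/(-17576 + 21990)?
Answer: -194835549/4414 ≈ -44140.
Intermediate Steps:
-44143 + (-8803 + 20456)/(-17576 + 21990) = -44143 + 11653/4414 = -194835549/4414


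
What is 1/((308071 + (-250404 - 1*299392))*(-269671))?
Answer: 1/65186222475 ≈ 1.5341e-11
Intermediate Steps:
1/((308071 + (-250404 - 1*299392))*(-269671)) = -1/269671/(308071 + (-250404 - 299392)) = -1/269671/(308071 - 549796) = -1/269671/(-241725) = -1/241725*(-1/269671) = 1/65186222475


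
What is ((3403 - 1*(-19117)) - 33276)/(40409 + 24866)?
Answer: -10756/65275 ≈ -0.16478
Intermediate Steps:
((3403 - 1*(-19117)) - 33276)/(40409 + 24866) = ((3403 + 19117) - 33276)/65275 = (22520 - 33276)*(1/65275) = -10756*1/65275 = -10756/65275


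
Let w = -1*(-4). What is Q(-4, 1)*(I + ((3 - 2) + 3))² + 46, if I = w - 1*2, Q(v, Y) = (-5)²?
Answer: 946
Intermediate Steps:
w = 4
Q(v, Y) = 25
I = 2 (I = 4 - 1*2 = 4 - 2 = 2)
Q(-4, 1)*(I + ((3 - 2) + 3))² + 46 = 25*(2 + ((3 - 2) + 3))² + 46 = 25*(2 + (1 + 3))² + 46 = 25*(2 + 4)² + 46 = 25*6² + 46 = 25*36 + 46 = 900 + 46 = 946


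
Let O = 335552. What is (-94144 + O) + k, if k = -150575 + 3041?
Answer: 93874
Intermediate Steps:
k = -147534
(-94144 + O) + k = (-94144 + 335552) - 147534 = 241408 - 147534 = 93874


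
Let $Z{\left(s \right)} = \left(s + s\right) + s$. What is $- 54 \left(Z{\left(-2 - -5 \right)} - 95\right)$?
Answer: $4644$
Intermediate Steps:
$Z{\left(s \right)} = 3 s$ ($Z{\left(s \right)} = 2 s + s = 3 s$)
$- 54 \left(Z{\left(-2 - -5 \right)} - 95\right) = - 54 \left(3 \left(-2 - -5\right) - 95\right) = - 54 \left(3 \left(-2 + 5\right) - 95\right) = - 54 \left(3 \cdot 3 - 95\right) = - 54 \left(9 - 95\right) = \left(-54\right) \left(-86\right) = 4644$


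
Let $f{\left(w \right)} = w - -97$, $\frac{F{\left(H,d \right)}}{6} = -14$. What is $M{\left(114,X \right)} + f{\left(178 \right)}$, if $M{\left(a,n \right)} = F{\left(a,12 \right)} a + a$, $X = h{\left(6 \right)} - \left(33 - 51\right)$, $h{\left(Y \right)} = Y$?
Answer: $-9187$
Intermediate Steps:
$F{\left(H,d \right)} = -84$ ($F{\left(H,d \right)} = 6 \left(-14\right) = -84$)
$f{\left(w \right)} = 97 + w$ ($f{\left(w \right)} = w + 97 = 97 + w$)
$X = 24$ ($X = 6 - \left(33 - 51\right) = 6 - -18 = 6 + 18 = 24$)
$M{\left(a,n \right)} = - 83 a$ ($M{\left(a,n \right)} = - 84 a + a = - 83 a$)
$M{\left(114,X \right)} + f{\left(178 \right)} = \left(-83\right) 114 + \left(97 + 178\right) = -9462 + 275 = -9187$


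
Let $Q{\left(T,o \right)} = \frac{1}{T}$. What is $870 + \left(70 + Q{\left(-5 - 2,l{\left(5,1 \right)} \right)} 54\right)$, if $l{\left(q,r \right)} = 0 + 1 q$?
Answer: $\frac{6526}{7} \approx 932.29$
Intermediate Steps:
$l{\left(q,r \right)} = q$ ($l{\left(q,r \right)} = 0 + q = q$)
$870 + \left(70 + Q{\left(-5 - 2,l{\left(5,1 \right)} \right)} 54\right) = 870 + \left(70 + \frac{1}{-5 - 2} \cdot 54\right) = 870 + \left(70 + \frac{1}{-7} \cdot 54\right) = 870 + \left(70 - \frac{54}{7}\right) = 870 + \frac{436}{7} = \frac{6526}{7}$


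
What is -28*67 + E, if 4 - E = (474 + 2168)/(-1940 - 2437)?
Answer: -8191102/4377 ≈ -1871.4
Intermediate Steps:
E = 20150/4377 (E = 4 - (474 + 2168)/(-1940 - 2437) = 4 - 2642/(-4377) = 4 - 2642*(-1)/4377 = 4 - 1*(-2642/4377) = 4 + 2642/4377 = 20150/4377 ≈ 4.6036)
-28*67 + E = -28*67 + 20150/4377 = -1876 + 20150/4377 = -8191102/4377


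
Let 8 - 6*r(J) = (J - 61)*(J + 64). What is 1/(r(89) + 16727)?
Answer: 3/48043 ≈ 6.2444e-5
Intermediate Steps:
r(J) = 4/3 - (-61 + J)*(64 + J)/6 (r(J) = 4/3 - (J - 61)*(J + 64)/6 = 4/3 - (-61 + J)*(64 + J)/6)
1/(r(89) + 16727) = 1/((652 - ½*89 - ⅙*89²) + 16727) = 1/((652 - 89/2 - ⅙*7921) + 16727) = 1/((652 - 89/2 - 7921/6) + 16727) = 1/(-2138/3 + 16727) = 1/(48043/3) = 3/48043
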